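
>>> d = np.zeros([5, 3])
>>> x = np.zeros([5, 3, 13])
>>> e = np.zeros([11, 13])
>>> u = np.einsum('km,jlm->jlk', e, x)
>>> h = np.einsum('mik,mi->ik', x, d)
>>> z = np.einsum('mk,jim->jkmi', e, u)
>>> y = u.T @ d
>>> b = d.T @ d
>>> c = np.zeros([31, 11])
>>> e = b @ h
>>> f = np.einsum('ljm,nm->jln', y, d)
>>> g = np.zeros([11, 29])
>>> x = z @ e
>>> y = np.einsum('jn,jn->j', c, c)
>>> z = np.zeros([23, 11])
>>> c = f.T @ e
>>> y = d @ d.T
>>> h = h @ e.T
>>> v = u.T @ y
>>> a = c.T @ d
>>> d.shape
(5, 3)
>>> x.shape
(5, 13, 11, 13)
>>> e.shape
(3, 13)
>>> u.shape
(5, 3, 11)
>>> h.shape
(3, 3)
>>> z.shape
(23, 11)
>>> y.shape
(5, 5)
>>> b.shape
(3, 3)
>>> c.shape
(5, 11, 13)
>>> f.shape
(3, 11, 5)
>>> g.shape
(11, 29)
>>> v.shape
(11, 3, 5)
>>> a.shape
(13, 11, 3)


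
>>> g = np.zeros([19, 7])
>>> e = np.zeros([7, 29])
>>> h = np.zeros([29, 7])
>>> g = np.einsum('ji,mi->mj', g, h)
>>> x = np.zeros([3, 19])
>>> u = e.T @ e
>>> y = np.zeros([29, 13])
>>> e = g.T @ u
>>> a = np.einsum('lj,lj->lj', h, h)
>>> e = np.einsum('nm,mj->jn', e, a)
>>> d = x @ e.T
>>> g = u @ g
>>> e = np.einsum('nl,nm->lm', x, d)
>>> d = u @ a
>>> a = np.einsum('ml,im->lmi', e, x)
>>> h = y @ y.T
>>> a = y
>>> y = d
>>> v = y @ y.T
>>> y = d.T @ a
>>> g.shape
(29, 19)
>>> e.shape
(19, 7)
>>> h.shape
(29, 29)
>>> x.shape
(3, 19)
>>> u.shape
(29, 29)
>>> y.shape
(7, 13)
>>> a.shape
(29, 13)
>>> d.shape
(29, 7)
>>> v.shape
(29, 29)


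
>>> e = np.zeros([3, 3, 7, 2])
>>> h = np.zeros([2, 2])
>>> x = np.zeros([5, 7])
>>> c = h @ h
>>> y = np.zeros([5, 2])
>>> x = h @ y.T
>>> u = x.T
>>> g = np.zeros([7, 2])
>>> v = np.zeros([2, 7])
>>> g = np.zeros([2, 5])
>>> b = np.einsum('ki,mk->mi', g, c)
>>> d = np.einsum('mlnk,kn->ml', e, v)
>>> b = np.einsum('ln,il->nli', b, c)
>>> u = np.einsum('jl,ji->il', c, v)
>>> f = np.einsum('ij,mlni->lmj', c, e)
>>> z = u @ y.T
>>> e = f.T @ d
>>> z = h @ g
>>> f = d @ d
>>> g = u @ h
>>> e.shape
(2, 3, 3)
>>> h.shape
(2, 2)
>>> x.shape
(2, 5)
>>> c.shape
(2, 2)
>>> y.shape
(5, 2)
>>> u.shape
(7, 2)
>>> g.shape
(7, 2)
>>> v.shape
(2, 7)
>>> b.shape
(5, 2, 2)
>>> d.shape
(3, 3)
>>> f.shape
(3, 3)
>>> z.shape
(2, 5)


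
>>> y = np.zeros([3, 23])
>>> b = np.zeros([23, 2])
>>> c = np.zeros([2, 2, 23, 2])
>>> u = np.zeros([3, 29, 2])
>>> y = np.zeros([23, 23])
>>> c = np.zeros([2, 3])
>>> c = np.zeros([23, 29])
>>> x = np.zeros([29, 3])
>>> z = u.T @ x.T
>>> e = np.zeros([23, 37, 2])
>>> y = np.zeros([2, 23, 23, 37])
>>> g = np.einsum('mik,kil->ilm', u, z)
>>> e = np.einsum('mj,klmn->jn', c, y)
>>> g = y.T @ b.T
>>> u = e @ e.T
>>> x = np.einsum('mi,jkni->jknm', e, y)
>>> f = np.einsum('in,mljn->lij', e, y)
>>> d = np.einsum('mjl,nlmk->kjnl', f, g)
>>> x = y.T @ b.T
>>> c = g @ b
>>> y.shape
(2, 23, 23, 37)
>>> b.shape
(23, 2)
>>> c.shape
(37, 23, 23, 2)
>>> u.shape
(29, 29)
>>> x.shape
(37, 23, 23, 23)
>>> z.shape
(2, 29, 29)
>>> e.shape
(29, 37)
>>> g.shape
(37, 23, 23, 23)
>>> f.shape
(23, 29, 23)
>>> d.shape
(23, 29, 37, 23)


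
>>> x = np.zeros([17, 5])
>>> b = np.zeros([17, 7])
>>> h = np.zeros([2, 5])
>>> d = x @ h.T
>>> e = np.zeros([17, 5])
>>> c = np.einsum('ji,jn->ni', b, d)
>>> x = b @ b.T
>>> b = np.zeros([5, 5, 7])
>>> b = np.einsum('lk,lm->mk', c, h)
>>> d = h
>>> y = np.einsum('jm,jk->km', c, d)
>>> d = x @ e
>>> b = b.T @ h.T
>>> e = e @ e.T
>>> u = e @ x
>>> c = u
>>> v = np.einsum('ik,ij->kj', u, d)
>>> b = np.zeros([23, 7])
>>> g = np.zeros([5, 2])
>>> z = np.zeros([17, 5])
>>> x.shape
(17, 17)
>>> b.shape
(23, 7)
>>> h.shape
(2, 5)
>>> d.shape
(17, 5)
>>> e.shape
(17, 17)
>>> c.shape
(17, 17)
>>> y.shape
(5, 7)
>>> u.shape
(17, 17)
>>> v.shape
(17, 5)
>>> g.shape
(5, 2)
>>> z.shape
(17, 5)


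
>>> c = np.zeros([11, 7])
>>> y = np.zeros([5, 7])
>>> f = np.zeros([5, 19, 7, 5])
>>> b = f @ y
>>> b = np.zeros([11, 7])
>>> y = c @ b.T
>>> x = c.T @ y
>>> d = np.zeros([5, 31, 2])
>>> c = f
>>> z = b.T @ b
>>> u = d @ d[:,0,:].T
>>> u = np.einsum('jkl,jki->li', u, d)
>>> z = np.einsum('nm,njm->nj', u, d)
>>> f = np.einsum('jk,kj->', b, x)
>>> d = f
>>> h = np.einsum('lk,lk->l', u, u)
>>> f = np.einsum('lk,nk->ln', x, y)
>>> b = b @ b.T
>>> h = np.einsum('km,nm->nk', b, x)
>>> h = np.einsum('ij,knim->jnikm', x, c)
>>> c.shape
(5, 19, 7, 5)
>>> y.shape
(11, 11)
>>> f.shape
(7, 11)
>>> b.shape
(11, 11)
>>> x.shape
(7, 11)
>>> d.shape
()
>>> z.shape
(5, 31)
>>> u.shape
(5, 2)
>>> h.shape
(11, 19, 7, 5, 5)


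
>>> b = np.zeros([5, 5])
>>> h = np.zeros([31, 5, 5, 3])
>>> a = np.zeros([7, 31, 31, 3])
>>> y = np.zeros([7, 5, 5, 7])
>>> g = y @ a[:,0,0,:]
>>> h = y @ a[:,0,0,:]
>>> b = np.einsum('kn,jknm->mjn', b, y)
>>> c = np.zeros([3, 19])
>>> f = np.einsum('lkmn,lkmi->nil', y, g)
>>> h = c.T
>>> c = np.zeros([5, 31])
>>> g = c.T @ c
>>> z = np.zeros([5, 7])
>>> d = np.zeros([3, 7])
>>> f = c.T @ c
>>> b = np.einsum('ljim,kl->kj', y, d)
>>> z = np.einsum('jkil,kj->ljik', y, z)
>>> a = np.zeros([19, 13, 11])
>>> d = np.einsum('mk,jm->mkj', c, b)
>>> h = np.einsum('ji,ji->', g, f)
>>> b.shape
(3, 5)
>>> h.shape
()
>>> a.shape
(19, 13, 11)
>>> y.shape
(7, 5, 5, 7)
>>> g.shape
(31, 31)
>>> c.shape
(5, 31)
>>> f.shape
(31, 31)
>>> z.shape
(7, 7, 5, 5)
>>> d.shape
(5, 31, 3)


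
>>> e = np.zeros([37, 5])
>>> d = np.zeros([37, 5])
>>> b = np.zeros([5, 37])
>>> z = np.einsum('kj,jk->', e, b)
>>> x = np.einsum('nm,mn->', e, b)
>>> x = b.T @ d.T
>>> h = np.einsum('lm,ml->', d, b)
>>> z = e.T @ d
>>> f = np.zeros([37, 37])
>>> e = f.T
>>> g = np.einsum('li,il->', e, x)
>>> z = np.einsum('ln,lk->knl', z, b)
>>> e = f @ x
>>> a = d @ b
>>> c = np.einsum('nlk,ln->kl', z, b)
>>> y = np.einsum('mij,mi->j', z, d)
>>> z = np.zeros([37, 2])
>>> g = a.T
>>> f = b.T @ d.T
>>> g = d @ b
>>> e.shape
(37, 37)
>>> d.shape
(37, 5)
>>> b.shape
(5, 37)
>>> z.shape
(37, 2)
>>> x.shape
(37, 37)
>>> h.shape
()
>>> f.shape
(37, 37)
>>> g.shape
(37, 37)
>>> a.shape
(37, 37)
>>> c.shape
(5, 5)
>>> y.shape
(5,)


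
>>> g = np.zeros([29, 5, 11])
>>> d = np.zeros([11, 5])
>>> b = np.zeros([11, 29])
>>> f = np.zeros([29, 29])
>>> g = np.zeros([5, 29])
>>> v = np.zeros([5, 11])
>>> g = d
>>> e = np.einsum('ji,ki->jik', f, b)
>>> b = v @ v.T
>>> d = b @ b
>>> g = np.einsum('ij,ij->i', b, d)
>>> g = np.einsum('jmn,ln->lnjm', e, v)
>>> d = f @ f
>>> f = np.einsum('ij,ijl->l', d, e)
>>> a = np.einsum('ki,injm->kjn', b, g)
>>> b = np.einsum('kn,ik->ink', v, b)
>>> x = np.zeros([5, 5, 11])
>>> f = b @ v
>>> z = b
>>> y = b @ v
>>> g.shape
(5, 11, 29, 29)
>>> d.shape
(29, 29)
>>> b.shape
(5, 11, 5)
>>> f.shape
(5, 11, 11)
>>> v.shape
(5, 11)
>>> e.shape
(29, 29, 11)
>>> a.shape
(5, 29, 11)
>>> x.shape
(5, 5, 11)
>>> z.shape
(5, 11, 5)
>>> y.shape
(5, 11, 11)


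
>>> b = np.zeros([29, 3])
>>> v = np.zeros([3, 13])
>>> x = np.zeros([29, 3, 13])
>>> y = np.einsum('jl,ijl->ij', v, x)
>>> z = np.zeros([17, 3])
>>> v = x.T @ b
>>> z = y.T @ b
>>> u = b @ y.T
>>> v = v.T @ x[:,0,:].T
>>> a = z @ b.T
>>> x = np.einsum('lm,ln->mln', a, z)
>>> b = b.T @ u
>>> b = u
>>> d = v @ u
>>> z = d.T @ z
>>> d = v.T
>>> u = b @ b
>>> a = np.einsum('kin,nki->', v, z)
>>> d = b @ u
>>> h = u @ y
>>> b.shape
(29, 29)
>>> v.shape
(3, 3, 29)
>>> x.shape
(29, 3, 3)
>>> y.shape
(29, 3)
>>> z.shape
(29, 3, 3)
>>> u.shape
(29, 29)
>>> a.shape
()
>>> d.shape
(29, 29)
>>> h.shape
(29, 3)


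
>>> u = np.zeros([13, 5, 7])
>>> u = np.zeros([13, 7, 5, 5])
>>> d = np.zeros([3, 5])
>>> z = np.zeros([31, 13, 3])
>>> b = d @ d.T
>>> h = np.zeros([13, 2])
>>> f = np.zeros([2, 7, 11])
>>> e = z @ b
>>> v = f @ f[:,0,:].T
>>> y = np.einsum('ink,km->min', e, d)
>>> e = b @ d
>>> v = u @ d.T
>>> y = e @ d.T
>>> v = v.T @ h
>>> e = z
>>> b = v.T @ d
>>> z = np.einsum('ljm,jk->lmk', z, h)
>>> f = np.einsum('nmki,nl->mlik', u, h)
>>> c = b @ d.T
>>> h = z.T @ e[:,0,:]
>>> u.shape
(13, 7, 5, 5)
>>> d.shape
(3, 5)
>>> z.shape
(31, 3, 2)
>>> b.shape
(2, 7, 5, 5)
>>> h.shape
(2, 3, 3)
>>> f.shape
(7, 2, 5, 5)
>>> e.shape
(31, 13, 3)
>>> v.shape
(3, 5, 7, 2)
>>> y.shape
(3, 3)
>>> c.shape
(2, 7, 5, 3)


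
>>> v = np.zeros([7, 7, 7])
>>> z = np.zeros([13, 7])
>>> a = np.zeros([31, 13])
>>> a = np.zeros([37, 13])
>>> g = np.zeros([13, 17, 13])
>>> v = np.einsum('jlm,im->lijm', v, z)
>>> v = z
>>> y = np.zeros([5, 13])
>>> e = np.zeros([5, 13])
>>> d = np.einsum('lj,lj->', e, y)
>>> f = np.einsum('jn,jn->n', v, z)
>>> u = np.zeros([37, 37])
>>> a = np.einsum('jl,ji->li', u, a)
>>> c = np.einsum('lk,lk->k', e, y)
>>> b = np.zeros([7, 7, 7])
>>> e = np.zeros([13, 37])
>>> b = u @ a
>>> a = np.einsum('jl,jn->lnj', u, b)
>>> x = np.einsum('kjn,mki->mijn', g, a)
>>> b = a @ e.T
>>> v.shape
(13, 7)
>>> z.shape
(13, 7)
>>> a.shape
(37, 13, 37)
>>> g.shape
(13, 17, 13)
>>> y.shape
(5, 13)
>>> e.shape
(13, 37)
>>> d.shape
()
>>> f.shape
(7,)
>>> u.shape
(37, 37)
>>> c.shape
(13,)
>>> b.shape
(37, 13, 13)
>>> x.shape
(37, 37, 17, 13)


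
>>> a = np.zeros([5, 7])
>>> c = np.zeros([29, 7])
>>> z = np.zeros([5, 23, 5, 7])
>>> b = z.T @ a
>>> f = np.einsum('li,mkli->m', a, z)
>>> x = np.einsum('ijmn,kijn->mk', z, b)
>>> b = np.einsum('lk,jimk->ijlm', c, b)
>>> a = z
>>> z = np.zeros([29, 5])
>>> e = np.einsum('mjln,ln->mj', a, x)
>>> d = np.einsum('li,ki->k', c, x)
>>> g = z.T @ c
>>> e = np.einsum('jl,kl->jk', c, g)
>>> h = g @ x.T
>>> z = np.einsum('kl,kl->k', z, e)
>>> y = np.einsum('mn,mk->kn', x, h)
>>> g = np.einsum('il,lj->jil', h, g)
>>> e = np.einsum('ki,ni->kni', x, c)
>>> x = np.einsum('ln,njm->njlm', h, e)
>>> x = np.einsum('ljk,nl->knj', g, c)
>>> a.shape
(5, 23, 5, 7)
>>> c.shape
(29, 7)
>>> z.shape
(29,)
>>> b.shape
(5, 7, 29, 23)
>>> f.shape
(5,)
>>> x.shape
(5, 29, 5)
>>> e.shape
(5, 29, 7)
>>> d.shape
(5,)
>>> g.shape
(7, 5, 5)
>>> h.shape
(5, 5)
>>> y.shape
(5, 7)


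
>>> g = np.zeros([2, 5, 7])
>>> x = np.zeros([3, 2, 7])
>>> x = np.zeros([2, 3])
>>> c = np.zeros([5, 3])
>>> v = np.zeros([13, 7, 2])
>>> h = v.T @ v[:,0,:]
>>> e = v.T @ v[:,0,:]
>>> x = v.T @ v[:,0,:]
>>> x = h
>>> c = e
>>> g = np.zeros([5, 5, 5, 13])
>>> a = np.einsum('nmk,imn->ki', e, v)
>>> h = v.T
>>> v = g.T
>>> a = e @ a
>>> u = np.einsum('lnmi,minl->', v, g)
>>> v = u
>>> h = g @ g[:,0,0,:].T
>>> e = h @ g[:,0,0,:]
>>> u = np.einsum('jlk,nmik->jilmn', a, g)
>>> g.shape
(5, 5, 5, 13)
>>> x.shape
(2, 7, 2)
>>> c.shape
(2, 7, 2)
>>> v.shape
()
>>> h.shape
(5, 5, 5, 5)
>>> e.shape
(5, 5, 5, 13)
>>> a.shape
(2, 7, 13)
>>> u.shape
(2, 5, 7, 5, 5)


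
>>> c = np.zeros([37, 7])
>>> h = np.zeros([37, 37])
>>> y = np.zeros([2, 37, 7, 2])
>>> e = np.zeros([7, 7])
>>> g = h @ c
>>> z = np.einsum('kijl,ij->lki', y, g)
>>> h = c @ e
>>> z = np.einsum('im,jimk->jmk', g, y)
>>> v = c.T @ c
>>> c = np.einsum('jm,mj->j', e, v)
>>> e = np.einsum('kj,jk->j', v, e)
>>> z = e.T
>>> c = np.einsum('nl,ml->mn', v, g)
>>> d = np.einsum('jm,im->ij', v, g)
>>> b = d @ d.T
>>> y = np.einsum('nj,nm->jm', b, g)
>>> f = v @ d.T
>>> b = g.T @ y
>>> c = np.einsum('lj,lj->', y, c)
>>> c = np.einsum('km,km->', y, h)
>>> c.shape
()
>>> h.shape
(37, 7)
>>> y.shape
(37, 7)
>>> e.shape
(7,)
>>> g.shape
(37, 7)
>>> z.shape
(7,)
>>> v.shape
(7, 7)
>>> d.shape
(37, 7)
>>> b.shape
(7, 7)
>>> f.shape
(7, 37)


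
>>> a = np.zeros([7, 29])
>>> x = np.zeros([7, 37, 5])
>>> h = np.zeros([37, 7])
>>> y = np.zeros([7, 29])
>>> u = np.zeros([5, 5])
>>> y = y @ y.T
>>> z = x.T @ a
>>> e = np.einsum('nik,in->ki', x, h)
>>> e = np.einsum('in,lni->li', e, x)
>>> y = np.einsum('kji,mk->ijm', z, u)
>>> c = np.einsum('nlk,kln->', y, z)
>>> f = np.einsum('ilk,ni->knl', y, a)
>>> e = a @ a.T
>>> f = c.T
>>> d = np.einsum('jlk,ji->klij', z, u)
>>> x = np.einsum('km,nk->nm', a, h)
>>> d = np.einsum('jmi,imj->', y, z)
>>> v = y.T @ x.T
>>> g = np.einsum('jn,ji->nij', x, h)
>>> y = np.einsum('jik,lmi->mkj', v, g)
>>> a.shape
(7, 29)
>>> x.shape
(37, 29)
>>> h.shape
(37, 7)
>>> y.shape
(7, 37, 5)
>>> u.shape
(5, 5)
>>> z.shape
(5, 37, 29)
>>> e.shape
(7, 7)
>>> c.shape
()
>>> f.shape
()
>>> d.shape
()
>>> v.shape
(5, 37, 37)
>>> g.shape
(29, 7, 37)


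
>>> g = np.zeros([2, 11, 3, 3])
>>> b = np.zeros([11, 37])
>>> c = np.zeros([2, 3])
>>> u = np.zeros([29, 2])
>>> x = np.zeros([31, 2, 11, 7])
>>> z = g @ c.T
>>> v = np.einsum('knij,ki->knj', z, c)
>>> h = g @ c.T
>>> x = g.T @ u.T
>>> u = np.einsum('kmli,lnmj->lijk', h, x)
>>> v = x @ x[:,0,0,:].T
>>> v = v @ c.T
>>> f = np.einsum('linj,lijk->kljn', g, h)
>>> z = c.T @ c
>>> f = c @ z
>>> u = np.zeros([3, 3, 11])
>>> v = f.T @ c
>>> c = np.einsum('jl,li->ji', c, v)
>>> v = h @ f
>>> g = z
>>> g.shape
(3, 3)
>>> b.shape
(11, 37)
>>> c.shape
(2, 3)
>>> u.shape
(3, 3, 11)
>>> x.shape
(3, 3, 11, 29)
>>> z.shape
(3, 3)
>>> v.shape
(2, 11, 3, 3)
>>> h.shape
(2, 11, 3, 2)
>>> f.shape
(2, 3)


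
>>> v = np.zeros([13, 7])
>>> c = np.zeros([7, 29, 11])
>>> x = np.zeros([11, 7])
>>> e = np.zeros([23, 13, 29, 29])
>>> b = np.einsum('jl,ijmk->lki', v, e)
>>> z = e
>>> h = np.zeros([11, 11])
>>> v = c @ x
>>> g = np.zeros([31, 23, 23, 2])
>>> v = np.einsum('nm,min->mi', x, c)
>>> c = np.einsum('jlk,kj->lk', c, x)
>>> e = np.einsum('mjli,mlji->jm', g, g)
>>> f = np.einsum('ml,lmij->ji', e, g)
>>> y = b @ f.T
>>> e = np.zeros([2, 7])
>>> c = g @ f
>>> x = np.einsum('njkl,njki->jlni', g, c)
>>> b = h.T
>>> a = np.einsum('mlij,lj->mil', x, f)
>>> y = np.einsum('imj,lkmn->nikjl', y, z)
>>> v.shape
(7, 29)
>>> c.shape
(31, 23, 23, 23)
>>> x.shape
(23, 2, 31, 23)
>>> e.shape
(2, 7)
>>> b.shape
(11, 11)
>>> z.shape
(23, 13, 29, 29)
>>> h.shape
(11, 11)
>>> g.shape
(31, 23, 23, 2)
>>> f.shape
(2, 23)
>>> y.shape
(29, 7, 13, 2, 23)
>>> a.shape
(23, 31, 2)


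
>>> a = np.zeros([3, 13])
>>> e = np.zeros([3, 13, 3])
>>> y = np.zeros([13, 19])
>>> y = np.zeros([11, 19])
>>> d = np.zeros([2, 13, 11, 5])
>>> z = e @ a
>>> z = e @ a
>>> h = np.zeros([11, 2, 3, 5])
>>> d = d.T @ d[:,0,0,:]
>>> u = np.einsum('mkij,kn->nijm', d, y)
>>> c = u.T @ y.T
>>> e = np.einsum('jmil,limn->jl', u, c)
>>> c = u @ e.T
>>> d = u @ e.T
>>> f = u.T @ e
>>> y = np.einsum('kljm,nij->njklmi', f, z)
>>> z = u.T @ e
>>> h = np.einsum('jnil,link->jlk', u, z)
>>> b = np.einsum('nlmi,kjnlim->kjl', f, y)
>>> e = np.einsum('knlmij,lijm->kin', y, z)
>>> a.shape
(3, 13)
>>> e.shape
(3, 5, 13)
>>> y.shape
(3, 13, 5, 5, 5, 13)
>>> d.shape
(19, 13, 5, 19)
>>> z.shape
(5, 5, 13, 5)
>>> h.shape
(19, 5, 5)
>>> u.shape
(19, 13, 5, 5)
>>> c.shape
(19, 13, 5, 19)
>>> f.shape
(5, 5, 13, 5)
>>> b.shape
(3, 13, 5)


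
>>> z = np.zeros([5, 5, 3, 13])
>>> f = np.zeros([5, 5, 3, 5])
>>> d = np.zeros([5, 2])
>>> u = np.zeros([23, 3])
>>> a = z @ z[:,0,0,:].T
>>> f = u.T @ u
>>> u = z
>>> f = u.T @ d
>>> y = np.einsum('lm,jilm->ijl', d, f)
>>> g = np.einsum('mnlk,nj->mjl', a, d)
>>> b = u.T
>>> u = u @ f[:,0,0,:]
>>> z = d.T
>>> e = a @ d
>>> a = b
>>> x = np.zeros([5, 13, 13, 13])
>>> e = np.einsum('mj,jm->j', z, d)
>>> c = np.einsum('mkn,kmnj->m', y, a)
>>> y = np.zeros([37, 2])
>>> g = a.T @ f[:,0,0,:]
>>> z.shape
(2, 5)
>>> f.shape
(13, 3, 5, 2)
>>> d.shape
(5, 2)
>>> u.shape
(5, 5, 3, 2)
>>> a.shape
(13, 3, 5, 5)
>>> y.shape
(37, 2)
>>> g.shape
(5, 5, 3, 2)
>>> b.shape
(13, 3, 5, 5)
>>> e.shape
(5,)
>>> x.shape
(5, 13, 13, 13)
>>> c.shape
(3,)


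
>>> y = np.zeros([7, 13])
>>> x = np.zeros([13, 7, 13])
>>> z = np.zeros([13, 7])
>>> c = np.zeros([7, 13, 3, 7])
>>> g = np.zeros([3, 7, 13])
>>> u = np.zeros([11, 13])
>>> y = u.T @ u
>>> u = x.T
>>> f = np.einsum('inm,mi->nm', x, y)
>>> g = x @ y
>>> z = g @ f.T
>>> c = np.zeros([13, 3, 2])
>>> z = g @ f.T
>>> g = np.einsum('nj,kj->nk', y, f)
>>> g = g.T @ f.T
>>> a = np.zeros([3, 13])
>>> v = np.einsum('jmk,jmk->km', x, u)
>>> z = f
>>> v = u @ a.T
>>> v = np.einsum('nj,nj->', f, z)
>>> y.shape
(13, 13)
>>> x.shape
(13, 7, 13)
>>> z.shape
(7, 13)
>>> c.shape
(13, 3, 2)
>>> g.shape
(7, 7)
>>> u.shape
(13, 7, 13)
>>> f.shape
(7, 13)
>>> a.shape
(3, 13)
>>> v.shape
()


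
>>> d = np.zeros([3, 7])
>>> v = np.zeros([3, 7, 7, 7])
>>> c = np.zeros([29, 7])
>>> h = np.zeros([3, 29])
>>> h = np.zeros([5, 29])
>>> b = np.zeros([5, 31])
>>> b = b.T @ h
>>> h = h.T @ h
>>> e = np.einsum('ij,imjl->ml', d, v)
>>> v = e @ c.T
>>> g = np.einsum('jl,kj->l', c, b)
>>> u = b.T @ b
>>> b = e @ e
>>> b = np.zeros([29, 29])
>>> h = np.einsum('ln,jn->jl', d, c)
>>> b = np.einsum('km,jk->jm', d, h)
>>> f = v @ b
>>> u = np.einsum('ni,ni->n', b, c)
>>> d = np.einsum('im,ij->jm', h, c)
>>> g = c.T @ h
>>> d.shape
(7, 3)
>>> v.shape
(7, 29)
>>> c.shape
(29, 7)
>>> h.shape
(29, 3)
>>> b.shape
(29, 7)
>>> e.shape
(7, 7)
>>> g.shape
(7, 3)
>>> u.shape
(29,)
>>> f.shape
(7, 7)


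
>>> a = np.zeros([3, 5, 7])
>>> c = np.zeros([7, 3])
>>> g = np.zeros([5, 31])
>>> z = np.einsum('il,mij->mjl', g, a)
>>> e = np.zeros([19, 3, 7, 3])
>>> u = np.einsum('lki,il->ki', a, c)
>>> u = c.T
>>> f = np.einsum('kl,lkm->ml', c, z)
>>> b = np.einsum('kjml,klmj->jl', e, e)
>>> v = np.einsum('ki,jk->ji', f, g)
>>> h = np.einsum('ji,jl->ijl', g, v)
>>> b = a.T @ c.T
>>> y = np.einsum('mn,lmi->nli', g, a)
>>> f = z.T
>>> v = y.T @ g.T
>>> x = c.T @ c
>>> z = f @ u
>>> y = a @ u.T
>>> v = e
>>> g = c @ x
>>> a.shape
(3, 5, 7)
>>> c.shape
(7, 3)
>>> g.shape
(7, 3)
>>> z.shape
(31, 7, 7)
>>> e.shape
(19, 3, 7, 3)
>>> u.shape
(3, 7)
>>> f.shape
(31, 7, 3)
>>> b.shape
(7, 5, 7)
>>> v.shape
(19, 3, 7, 3)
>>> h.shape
(31, 5, 3)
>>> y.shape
(3, 5, 3)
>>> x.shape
(3, 3)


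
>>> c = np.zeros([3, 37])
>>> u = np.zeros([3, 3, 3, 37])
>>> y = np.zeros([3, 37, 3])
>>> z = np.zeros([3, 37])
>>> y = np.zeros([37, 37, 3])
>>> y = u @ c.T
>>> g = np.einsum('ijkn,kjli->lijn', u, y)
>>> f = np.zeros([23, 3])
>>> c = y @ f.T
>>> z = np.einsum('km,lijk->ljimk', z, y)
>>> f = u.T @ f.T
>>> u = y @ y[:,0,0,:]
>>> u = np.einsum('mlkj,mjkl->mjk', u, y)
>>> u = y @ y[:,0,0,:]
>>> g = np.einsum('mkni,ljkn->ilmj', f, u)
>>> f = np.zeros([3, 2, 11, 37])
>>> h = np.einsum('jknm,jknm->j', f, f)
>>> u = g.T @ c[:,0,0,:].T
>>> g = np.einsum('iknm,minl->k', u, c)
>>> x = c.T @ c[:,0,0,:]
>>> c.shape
(3, 3, 3, 23)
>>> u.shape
(3, 37, 3, 3)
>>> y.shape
(3, 3, 3, 3)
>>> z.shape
(3, 3, 3, 37, 3)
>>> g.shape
(37,)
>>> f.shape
(3, 2, 11, 37)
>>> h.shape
(3,)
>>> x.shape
(23, 3, 3, 23)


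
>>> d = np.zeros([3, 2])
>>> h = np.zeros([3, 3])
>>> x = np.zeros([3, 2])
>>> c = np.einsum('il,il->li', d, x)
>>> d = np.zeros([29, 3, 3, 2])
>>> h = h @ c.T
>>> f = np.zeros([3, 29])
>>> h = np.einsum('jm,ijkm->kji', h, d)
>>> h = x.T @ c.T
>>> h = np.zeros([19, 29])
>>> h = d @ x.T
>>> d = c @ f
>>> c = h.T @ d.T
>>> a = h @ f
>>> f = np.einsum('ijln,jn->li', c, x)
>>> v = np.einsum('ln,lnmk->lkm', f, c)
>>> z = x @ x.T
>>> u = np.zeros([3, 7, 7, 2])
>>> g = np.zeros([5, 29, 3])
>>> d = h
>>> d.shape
(29, 3, 3, 3)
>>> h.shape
(29, 3, 3, 3)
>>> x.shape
(3, 2)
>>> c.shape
(3, 3, 3, 2)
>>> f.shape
(3, 3)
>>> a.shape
(29, 3, 3, 29)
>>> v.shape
(3, 2, 3)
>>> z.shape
(3, 3)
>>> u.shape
(3, 7, 7, 2)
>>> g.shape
(5, 29, 3)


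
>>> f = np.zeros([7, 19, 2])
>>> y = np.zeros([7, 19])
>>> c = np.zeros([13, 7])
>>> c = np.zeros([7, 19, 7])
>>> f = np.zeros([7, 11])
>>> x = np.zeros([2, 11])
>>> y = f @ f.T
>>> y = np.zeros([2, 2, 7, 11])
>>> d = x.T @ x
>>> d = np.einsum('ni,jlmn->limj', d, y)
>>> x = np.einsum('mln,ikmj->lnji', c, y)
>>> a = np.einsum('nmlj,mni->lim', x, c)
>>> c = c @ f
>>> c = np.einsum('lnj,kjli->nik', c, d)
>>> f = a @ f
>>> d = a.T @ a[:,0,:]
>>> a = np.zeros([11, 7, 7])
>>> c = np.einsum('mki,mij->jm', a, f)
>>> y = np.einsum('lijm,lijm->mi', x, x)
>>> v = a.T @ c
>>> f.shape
(11, 7, 11)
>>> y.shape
(2, 7)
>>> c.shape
(11, 11)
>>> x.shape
(19, 7, 11, 2)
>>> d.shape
(7, 7, 7)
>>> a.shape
(11, 7, 7)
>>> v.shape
(7, 7, 11)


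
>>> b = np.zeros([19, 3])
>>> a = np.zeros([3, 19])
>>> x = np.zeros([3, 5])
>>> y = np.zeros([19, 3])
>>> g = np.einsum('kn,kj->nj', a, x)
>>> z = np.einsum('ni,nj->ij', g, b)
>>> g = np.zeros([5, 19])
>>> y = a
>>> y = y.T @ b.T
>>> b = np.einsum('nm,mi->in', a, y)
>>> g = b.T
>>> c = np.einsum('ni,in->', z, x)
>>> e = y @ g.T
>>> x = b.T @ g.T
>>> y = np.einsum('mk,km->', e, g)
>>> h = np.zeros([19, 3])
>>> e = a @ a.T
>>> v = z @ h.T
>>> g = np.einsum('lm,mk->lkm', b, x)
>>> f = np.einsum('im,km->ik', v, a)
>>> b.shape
(19, 3)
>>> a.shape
(3, 19)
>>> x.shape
(3, 3)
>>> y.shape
()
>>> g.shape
(19, 3, 3)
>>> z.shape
(5, 3)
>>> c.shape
()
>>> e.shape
(3, 3)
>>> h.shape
(19, 3)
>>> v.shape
(5, 19)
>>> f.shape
(5, 3)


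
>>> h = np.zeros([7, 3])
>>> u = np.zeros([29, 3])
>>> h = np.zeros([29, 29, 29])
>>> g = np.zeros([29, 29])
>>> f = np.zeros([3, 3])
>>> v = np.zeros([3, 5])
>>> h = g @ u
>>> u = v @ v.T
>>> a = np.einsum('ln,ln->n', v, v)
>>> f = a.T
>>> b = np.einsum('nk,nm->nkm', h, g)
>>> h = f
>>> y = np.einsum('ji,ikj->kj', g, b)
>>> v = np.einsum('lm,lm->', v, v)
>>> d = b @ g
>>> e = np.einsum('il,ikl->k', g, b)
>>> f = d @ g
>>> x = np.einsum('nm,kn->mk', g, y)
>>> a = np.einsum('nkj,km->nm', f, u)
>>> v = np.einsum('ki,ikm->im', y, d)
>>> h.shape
(5,)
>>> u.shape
(3, 3)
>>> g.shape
(29, 29)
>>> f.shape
(29, 3, 29)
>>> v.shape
(29, 29)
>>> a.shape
(29, 3)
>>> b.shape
(29, 3, 29)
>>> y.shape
(3, 29)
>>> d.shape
(29, 3, 29)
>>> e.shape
(3,)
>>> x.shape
(29, 3)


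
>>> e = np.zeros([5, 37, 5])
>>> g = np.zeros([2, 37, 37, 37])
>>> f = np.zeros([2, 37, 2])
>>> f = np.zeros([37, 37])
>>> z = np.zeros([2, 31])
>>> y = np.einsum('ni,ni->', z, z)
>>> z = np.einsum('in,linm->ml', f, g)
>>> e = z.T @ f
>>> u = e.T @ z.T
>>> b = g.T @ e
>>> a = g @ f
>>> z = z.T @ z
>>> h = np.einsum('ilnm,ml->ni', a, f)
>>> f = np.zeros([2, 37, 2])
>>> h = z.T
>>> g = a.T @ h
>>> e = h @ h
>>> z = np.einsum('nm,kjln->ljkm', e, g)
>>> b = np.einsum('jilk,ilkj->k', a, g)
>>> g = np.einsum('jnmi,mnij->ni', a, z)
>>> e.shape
(2, 2)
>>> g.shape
(37, 37)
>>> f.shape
(2, 37, 2)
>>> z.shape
(37, 37, 37, 2)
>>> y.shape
()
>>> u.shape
(37, 37)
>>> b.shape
(37,)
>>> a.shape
(2, 37, 37, 37)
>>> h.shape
(2, 2)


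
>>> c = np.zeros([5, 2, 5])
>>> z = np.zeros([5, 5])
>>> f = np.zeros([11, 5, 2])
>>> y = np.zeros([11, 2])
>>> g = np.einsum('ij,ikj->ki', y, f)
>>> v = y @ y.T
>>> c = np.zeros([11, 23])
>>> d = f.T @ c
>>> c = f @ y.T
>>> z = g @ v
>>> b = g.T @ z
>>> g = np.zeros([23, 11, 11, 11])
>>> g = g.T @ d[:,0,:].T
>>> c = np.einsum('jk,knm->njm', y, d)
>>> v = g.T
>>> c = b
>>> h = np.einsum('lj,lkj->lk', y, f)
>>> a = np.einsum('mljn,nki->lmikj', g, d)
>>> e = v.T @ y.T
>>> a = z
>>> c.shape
(11, 11)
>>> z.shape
(5, 11)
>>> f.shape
(11, 5, 2)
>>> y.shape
(11, 2)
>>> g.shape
(11, 11, 11, 2)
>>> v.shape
(2, 11, 11, 11)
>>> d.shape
(2, 5, 23)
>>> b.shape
(11, 11)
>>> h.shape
(11, 5)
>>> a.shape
(5, 11)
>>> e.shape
(11, 11, 11, 11)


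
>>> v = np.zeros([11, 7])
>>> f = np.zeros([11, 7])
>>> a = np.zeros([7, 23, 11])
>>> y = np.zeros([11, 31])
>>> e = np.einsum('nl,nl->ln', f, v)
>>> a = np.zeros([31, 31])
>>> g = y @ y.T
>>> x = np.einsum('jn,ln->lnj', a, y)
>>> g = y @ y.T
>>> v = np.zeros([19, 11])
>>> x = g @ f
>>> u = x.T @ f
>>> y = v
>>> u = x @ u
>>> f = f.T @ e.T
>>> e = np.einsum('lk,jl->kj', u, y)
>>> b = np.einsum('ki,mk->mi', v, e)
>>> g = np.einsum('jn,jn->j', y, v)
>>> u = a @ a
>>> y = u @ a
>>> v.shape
(19, 11)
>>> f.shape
(7, 7)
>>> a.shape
(31, 31)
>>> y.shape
(31, 31)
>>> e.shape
(7, 19)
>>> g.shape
(19,)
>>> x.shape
(11, 7)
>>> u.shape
(31, 31)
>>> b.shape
(7, 11)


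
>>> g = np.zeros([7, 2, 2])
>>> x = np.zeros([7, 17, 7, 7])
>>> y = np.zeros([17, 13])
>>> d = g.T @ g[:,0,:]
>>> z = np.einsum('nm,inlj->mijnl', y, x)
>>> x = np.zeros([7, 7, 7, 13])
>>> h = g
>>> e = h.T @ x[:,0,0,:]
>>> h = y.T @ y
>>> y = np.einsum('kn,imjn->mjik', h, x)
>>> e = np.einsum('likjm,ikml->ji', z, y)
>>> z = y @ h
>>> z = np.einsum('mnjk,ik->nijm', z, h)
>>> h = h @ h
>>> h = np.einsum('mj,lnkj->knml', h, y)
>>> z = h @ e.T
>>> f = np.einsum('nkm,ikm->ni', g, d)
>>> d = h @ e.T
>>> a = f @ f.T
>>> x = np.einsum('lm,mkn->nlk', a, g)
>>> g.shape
(7, 2, 2)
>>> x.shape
(2, 7, 2)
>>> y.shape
(7, 7, 7, 13)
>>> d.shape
(7, 7, 13, 17)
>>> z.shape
(7, 7, 13, 17)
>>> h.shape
(7, 7, 13, 7)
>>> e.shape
(17, 7)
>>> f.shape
(7, 2)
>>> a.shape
(7, 7)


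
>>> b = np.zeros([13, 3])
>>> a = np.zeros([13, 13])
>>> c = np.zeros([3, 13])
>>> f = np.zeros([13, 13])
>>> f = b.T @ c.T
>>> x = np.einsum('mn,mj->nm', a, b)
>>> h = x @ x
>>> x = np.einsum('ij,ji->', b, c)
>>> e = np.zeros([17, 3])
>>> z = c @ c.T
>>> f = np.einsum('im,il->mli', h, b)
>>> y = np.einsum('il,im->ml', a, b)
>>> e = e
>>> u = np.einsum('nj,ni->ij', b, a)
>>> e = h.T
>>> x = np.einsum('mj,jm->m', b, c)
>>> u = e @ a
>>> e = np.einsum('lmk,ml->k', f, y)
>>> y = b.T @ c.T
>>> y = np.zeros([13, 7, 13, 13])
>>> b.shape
(13, 3)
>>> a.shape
(13, 13)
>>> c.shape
(3, 13)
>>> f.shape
(13, 3, 13)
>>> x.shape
(13,)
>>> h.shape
(13, 13)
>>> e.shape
(13,)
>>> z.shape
(3, 3)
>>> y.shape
(13, 7, 13, 13)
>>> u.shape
(13, 13)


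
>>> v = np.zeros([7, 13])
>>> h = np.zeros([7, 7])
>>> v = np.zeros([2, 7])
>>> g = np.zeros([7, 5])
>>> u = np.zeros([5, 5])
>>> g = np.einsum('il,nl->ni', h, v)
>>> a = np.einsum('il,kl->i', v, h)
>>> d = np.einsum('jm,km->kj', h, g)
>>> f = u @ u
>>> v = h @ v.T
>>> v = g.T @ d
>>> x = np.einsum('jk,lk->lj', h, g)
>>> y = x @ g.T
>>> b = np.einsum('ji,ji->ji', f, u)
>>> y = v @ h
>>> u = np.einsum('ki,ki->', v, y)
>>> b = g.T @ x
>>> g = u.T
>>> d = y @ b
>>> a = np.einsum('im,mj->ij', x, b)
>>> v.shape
(7, 7)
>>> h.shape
(7, 7)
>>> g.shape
()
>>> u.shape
()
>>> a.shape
(2, 7)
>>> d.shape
(7, 7)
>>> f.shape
(5, 5)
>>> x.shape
(2, 7)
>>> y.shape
(7, 7)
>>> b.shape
(7, 7)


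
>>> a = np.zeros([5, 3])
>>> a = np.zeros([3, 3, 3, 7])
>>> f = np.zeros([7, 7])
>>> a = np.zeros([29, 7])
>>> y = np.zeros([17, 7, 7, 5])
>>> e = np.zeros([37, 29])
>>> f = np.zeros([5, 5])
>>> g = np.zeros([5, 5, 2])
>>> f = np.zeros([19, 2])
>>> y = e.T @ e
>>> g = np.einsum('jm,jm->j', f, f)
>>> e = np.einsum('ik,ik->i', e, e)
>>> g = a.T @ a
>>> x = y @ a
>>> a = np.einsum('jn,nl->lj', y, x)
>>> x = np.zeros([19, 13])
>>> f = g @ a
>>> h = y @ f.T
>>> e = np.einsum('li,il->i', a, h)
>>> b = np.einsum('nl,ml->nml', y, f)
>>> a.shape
(7, 29)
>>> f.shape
(7, 29)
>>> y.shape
(29, 29)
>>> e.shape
(29,)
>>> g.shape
(7, 7)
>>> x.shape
(19, 13)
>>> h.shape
(29, 7)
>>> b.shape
(29, 7, 29)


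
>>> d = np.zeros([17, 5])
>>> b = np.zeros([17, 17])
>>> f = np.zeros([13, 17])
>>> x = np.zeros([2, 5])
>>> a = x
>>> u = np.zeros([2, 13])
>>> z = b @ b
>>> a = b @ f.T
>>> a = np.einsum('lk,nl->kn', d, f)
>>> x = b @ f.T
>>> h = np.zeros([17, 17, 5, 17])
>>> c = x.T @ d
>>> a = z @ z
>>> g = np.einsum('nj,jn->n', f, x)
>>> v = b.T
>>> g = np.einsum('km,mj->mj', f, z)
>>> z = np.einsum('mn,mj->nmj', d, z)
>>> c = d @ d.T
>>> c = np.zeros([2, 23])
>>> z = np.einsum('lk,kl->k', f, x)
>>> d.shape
(17, 5)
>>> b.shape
(17, 17)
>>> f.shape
(13, 17)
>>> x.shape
(17, 13)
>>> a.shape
(17, 17)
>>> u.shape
(2, 13)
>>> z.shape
(17,)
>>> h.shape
(17, 17, 5, 17)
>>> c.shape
(2, 23)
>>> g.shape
(17, 17)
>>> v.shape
(17, 17)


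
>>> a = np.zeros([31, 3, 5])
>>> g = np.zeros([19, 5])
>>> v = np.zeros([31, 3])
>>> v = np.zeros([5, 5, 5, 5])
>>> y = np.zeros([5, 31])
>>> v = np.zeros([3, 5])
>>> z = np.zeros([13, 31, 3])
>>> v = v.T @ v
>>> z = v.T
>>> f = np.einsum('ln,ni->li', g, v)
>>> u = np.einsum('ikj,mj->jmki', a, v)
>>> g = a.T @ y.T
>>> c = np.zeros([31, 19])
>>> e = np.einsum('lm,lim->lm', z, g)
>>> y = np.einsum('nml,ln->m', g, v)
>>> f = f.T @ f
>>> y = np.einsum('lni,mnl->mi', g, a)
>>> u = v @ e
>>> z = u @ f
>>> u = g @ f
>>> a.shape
(31, 3, 5)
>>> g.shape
(5, 3, 5)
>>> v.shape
(5, 5)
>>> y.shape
(31, 5)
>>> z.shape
(5, 5)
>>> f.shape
(5, 5)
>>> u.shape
(5, 3, 5)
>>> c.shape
(31, 19)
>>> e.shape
(5, 5)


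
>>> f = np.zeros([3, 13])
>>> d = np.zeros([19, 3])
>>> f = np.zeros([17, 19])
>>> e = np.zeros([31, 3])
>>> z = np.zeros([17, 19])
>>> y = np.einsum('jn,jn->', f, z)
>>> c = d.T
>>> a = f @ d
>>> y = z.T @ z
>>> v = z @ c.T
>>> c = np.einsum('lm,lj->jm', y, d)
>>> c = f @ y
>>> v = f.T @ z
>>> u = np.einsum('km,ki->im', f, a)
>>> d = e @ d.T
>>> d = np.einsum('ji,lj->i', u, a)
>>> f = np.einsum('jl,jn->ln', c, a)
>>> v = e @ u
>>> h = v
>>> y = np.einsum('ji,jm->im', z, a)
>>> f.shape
(19, 3)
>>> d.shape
(19,)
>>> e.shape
(31, 3)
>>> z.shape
(17, 19)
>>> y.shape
(19, 3)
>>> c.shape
(17, 19)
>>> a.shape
(17, 3)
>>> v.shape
(31, 19)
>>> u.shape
(3, 19)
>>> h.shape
(31, 19)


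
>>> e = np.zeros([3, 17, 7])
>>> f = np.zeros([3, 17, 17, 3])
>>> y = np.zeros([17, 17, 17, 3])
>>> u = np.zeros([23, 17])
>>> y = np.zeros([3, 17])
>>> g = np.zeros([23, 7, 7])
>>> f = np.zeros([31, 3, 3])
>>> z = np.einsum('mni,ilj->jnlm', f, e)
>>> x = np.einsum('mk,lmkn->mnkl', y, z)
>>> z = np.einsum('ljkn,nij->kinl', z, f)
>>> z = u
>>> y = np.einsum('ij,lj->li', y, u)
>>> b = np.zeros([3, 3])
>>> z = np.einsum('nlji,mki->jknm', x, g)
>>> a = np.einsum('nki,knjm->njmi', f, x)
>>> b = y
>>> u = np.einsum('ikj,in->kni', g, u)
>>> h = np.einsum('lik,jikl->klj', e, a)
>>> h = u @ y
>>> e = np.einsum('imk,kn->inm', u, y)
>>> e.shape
(7, 3, 17)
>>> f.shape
(31, 3, 3)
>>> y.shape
(23, 3)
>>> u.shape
(7, 17, 23)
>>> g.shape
(23, 7, 7)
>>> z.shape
(17, 7, 3, 23)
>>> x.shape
(3, 31, 17, 7)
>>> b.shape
(23, 3)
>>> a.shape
(31, 17, 7, 3)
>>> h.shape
(7, 17, 3)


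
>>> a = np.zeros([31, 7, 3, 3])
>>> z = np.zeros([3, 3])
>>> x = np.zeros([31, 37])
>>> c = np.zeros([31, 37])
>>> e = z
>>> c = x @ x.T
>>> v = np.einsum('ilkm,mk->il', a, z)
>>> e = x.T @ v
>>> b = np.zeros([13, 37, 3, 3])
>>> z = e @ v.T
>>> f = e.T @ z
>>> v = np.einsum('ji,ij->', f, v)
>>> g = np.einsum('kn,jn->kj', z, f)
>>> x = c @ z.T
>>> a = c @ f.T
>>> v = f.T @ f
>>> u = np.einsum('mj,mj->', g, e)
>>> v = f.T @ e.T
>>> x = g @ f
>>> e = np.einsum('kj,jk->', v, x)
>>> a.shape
(31, 7)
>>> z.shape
(37, 31)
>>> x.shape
(37, 31)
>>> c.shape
(31, 31)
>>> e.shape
()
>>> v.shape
(31, 37)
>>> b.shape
(13, 37, 3, 3)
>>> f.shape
(7, 31)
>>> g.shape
(37, 7)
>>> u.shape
()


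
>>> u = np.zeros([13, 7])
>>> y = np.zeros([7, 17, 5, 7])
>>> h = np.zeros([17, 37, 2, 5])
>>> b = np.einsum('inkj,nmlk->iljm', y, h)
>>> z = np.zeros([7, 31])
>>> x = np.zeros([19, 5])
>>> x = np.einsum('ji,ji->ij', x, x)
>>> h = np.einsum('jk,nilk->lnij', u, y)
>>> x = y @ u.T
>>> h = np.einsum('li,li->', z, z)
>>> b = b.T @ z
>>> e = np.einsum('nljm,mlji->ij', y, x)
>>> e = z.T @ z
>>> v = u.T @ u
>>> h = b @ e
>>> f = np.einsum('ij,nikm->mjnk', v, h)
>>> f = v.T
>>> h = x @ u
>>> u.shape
(13, 7)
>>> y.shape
(7, 17, 5, 7)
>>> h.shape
(7, 17, 5, 7)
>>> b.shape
(37, 7, 2, 31)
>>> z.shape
(7, 31)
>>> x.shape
(7, 17, 5, 13)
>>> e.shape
(31, 31)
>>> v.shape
(7, 7)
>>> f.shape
(7, 7)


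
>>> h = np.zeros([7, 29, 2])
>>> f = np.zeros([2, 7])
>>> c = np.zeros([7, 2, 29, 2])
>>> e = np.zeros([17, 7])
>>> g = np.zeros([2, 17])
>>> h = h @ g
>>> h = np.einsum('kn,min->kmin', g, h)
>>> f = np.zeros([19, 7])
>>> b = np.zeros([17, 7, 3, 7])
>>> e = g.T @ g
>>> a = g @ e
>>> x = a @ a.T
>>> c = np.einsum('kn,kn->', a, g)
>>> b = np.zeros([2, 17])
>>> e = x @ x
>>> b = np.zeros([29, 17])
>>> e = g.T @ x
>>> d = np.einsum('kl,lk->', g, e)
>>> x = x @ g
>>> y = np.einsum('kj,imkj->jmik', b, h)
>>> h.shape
(2, 7, 29, 17)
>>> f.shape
(19, 7)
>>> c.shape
()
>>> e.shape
(17, 2)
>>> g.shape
(2, 17)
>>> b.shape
(29, 17)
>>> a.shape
(2, 17)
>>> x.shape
(2, 17)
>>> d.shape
()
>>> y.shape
(17, 7, 2, 29)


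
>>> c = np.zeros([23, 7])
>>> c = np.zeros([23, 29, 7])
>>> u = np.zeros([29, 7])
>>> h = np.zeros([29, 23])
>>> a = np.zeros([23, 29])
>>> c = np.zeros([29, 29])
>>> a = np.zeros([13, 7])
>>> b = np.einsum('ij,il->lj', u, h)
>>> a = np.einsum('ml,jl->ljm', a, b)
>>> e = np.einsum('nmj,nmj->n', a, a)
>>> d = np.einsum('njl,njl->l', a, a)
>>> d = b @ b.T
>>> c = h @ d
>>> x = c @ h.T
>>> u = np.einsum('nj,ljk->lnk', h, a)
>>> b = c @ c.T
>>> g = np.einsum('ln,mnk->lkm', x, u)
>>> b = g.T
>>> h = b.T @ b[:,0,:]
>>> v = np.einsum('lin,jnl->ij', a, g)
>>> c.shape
(29, 23)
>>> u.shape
(7, 29, 13)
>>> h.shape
(29, 13, 29)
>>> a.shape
(7, 23, 13)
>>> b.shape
(7, 13, 29)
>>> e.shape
(7,)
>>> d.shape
(23, 23)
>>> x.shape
(29, 29)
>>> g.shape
(29, 13, 7)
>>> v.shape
(23, 29)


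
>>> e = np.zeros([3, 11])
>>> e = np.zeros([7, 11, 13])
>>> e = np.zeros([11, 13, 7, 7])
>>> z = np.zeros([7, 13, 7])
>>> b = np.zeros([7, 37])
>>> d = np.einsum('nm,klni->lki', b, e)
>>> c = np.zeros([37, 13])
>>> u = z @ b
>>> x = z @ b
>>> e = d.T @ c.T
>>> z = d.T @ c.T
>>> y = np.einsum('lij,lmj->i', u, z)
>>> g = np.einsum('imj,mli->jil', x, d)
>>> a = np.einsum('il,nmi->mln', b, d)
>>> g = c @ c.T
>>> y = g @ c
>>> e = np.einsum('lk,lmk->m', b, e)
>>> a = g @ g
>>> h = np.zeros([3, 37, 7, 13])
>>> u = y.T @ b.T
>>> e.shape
(11,)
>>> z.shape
(7, 11, 37)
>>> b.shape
(7, 37)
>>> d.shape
(13, 11, 7)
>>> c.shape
(37, 13)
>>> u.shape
(13, 7)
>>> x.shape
(7, 13, 37)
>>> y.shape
(37, 13)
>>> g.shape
(37, 37)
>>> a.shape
(37, 37)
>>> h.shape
(3, 37, 7, 13)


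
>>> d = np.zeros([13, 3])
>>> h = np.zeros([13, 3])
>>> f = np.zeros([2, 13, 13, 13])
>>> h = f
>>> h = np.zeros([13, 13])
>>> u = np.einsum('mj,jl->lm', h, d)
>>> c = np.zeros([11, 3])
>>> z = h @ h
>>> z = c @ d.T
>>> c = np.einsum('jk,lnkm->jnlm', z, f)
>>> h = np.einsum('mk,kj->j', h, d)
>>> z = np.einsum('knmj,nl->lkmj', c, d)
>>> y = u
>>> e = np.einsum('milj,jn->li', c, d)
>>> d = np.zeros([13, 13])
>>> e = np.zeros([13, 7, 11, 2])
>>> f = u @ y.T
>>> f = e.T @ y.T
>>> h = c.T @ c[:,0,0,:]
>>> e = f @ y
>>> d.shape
(13, 13)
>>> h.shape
(13, 2, 13, 13)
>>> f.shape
(2, 11, 7, 3)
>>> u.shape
(3, 13)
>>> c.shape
(11, 13, 2, 13)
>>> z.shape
(3, 11, 2, 13)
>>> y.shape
(3, 13)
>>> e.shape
(2, 11, 7, 13)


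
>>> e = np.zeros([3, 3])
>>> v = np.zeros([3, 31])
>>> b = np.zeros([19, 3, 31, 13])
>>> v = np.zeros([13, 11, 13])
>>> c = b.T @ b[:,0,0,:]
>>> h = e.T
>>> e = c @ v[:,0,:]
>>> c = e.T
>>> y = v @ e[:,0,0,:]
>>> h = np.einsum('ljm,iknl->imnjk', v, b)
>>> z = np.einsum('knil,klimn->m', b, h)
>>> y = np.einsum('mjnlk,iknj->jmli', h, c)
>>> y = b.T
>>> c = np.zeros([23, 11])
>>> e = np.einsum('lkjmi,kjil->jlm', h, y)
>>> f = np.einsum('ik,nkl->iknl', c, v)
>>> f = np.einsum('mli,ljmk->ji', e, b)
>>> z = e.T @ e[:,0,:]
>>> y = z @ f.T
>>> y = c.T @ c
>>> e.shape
(31, 19, 11)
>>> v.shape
(13, 11, 13)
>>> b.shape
(19, 3, 31, 13)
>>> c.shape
(23, 11)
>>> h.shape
(19, 13, 31, 11, 3)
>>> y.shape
(11, 11)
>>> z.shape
(11, 19, 11)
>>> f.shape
(3, 11)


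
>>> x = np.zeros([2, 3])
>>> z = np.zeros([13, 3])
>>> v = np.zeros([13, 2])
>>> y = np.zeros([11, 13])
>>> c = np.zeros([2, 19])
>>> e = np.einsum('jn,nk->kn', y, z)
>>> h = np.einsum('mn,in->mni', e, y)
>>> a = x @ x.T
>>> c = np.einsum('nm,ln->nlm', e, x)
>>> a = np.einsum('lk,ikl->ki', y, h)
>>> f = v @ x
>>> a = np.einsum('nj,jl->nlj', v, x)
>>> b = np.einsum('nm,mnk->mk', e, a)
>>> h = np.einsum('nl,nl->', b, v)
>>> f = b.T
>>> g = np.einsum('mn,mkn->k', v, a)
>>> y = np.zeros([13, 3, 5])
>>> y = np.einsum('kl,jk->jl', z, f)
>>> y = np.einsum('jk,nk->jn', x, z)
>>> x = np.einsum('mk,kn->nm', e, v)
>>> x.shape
(2, 3)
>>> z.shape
(13, 3)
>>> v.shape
(13, 2)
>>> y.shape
(2, 13)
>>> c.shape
(3, 2, 13)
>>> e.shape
(3, 13)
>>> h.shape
()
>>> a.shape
(13, 3, 2)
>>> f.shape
(2, 13)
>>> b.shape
(13, 2)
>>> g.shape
(3,)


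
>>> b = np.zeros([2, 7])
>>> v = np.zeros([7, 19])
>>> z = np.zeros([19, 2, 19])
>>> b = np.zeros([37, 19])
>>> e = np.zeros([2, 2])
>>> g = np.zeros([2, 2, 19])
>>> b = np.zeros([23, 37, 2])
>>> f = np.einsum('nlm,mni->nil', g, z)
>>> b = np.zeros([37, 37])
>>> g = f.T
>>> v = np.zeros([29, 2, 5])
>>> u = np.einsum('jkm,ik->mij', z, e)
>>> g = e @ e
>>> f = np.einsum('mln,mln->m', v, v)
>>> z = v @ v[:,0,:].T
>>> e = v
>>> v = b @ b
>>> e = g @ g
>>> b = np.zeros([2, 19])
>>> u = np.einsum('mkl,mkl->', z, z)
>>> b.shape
(2, 19)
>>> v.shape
(37, 37)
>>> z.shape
(29, 2, 29)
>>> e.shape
(2, 2)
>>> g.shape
(2, 2)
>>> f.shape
(29,)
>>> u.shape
()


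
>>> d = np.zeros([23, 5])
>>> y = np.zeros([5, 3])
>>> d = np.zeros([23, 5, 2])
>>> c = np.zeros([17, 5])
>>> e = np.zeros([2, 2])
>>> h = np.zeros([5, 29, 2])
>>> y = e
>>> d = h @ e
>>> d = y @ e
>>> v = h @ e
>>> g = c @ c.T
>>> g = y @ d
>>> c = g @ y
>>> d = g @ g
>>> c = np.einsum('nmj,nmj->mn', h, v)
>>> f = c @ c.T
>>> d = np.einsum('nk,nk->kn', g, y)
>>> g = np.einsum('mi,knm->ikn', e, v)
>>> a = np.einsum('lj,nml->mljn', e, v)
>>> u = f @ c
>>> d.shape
(2, 2)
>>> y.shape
(2, 2)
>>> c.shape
(29, 5)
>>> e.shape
(2, 2)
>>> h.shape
(5, 29, 2)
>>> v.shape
(5, 29, 2)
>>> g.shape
(2, 5, 29)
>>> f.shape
(29, 29)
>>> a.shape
(29, 2, 2, 5)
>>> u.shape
(29, 5)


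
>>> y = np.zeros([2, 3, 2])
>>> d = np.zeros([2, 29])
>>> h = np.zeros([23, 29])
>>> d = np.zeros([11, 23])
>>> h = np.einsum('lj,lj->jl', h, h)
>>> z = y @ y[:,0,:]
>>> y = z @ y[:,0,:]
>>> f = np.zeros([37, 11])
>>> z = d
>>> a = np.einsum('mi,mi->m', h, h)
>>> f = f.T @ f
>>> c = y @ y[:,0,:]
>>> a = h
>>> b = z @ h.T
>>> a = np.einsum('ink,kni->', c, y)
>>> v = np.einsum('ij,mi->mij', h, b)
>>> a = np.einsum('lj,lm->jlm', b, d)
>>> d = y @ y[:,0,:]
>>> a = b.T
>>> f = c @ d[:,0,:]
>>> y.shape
(2, 3, 2)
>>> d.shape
(2, 3, 2)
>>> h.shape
(29, 23)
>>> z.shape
(11, 23)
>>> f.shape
(2, 3, 2)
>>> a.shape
(29, 11)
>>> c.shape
(2, 3, 2)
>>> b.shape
(11, 29)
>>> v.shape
(11, 29, 23)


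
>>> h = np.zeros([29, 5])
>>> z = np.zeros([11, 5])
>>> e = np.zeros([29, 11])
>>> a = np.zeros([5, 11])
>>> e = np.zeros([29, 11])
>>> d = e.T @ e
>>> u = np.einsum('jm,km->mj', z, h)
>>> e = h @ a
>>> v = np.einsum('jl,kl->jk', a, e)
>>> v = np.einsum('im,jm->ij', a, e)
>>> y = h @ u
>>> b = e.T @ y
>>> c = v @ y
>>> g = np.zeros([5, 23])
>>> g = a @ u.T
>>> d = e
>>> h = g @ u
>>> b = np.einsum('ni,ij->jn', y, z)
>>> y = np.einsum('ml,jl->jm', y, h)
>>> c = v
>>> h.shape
(5, 11)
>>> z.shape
(11, 5)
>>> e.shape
(29, 11)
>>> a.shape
(5, 11)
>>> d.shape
(29, 11)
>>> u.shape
(5, 11)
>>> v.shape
(5, 29)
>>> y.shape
(5, 29)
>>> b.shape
(5, 29)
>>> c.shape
(5, 29)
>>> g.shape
(5, 5)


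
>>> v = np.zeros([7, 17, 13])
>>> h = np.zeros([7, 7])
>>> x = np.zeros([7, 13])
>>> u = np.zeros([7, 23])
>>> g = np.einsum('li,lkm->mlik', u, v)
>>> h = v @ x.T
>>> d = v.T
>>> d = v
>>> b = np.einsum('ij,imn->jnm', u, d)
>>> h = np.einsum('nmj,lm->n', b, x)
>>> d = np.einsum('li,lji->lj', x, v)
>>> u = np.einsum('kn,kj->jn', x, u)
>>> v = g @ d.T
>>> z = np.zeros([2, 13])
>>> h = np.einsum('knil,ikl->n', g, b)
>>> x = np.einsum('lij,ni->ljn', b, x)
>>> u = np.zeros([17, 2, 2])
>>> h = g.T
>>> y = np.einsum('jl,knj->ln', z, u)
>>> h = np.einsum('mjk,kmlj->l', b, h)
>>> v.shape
(13, 7, 23, 7)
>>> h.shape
(7,)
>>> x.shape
(23, 17, 7)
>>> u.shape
(17, 2, 2)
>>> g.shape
(13, 7, 23, 17)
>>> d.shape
(7, 17)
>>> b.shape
(23, 13, 17)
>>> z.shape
(2, 13)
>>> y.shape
(13, 2)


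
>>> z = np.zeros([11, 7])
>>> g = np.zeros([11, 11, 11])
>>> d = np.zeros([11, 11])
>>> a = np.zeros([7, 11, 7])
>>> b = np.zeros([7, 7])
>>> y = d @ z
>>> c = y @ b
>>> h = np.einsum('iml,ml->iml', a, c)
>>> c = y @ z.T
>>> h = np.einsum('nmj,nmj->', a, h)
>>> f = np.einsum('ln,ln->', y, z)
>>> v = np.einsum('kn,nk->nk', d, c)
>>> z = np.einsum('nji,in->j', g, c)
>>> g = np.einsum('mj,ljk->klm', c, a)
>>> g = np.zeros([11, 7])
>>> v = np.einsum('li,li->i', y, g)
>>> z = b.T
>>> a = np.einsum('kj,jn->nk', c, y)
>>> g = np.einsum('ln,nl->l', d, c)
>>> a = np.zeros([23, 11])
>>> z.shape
(7, 7)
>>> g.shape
(11,)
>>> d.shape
(11, 11)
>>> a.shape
(23, 11)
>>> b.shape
(7, 7)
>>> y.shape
(11, 7)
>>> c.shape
(11, 11)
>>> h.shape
()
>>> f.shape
()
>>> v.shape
(7,)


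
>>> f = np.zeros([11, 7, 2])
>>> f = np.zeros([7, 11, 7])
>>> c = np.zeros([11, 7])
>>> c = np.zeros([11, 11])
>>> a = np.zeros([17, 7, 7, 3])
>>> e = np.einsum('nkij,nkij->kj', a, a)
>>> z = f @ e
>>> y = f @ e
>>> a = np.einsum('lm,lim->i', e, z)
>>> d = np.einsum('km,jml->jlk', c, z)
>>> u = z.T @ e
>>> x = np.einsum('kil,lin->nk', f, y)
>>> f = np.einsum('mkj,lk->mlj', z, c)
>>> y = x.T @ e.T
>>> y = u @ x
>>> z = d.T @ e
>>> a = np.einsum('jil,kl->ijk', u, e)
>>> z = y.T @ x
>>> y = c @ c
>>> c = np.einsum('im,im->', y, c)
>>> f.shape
(7, 11, 3)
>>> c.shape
()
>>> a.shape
(11, 3, 7)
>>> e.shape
(7, 3)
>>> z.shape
(7, 11, 7)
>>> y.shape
(11, 11)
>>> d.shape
(7, 3, 11)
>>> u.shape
(3, 11, 3)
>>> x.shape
(3, 7)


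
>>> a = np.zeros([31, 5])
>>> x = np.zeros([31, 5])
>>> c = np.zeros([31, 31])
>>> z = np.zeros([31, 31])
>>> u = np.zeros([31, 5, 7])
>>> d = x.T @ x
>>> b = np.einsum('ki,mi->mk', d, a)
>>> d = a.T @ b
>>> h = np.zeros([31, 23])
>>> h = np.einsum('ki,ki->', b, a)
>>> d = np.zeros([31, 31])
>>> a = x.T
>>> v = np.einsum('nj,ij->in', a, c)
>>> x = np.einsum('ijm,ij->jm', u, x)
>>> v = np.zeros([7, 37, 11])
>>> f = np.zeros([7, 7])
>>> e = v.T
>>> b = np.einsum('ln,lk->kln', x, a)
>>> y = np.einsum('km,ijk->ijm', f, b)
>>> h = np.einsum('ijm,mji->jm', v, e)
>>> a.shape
(5, 31)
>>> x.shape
(5, 7)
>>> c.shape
(31, 31)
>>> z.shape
(31, 31)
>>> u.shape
(31, 5, 7)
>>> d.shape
(31, 31)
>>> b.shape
(31, 5, 7)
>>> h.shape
(37, 11)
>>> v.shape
(7, 37, 11)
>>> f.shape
(7, 7)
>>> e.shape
(11, 37, 7)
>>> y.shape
(31, 5, 7)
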